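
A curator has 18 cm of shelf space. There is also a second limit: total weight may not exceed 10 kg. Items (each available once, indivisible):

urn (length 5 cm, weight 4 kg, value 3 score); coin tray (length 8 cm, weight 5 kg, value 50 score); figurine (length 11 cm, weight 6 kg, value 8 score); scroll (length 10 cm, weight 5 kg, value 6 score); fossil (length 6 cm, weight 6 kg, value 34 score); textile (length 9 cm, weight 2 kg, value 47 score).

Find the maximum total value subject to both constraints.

97 score

Feasible sets respecting both limits:
- coin tray+textile: length 17, weight 7, value 97
- fossil+textile: length 15, weight 8, value 81
- coin tray+scroll: length 18, weight 10, value 56
Best: 97 score.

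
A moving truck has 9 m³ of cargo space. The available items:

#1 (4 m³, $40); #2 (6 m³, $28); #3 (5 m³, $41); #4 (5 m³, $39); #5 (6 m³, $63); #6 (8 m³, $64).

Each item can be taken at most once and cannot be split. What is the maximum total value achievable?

This is a 0/1 knapsack; check combinations near the capacity.
- #1+#3: volume 4+5=9, value 40+41=81
- #1+#4: volume 4+5=9, value 40+39=79
- #6: volume 8, value 64
Best: $81.

$81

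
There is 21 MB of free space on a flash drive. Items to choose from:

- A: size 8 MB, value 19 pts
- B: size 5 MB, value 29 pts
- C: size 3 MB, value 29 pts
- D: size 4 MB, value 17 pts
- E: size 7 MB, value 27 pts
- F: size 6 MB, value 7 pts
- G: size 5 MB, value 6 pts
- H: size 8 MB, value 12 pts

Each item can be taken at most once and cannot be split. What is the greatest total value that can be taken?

Check high-value combinations within 21 MB:
- B+C+D+E: size 5+3+4+7=19, value 29+29+17+27=102
- A+B+C+D: size 8+5+3+4=20, value 19+29+29+17=94
- B+C+E+F: size 5+3+7+6=21, value 29+29+27+7=92
Best: 102 pts.

102 pts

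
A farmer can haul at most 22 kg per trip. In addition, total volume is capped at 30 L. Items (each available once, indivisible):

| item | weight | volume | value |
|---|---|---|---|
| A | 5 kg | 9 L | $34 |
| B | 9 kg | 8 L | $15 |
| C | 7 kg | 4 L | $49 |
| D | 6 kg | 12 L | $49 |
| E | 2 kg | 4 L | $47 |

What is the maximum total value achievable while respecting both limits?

Feasible sets respecting both limits:
- A+C+D+E: weight 20, volume 29, value 179
- C+D+E: weight 15, volume 20, value 145
- A+C+D: weight 18, volume 25, value 132
- A+C+E: weight 14, volume 17, value 130
Best: $179.

$179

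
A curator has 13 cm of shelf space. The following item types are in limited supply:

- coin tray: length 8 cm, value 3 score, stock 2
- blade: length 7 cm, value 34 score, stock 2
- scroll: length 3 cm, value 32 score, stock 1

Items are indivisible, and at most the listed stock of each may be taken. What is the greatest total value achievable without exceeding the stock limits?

Best selections within length 13 and stock limits:
- 1×blade + 1×scroll: length 10, value 66
- 1×coin tray + 1×scroll: length 11, value 35
- 1×blade: length 7, value 34
Best: 66 score.

66 score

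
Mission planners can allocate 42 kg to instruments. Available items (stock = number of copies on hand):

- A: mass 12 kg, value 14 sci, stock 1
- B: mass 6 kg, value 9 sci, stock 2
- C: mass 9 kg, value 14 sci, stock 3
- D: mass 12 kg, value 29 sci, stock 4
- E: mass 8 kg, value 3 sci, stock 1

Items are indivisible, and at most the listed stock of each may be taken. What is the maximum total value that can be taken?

Top feasible selections:
- 1×B + 3×D: mass 42, value 96
- 3×D: mass 36, value 87
- 2×C + 2×D: mass 42, value 86
- 1×B + 1×C + 2×D: mass 39, value 81
Best: 96 sci.

96 sci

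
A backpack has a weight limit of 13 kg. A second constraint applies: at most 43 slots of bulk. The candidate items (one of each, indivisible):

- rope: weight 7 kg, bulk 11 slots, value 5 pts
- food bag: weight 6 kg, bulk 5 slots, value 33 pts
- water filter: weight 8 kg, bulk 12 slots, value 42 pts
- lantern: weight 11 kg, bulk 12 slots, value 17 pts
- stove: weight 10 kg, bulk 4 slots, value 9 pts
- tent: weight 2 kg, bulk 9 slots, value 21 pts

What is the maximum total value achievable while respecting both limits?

63 pts

Feasible sets respecting both limits:
- water filter+tent: weight 10, bulk 21, value 63
- food bag+tent: weight 8, bulk 14, value 54
- water filter: weight 8, bulk 12, value 42
- rope+food bag: weight 13, bulk 16, value 38
Best: 63 pts.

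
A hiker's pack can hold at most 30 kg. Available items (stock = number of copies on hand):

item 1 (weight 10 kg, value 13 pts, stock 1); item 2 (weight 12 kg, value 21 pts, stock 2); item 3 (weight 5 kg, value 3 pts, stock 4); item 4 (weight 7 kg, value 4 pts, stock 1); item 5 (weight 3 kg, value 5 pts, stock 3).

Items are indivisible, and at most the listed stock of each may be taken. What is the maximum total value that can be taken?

52 pts

Best selections within weight 30 and stock limits:
- 2×item 2 + 2×item 5: weight 30, value 52
- 2×item 2 + 1×item 5: weight 27, value 47
- 2×item 2 + 1×item 3: weight 29, value 45
Best: 52 pts.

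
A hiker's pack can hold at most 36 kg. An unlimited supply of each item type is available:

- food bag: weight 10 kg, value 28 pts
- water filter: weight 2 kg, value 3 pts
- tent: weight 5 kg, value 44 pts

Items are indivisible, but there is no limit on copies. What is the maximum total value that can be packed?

Best value-per-unit is tent at 44/5, and filling with it alone uses weight 7×5=35. No mix of the others beats 7×44 = 308.

308 pts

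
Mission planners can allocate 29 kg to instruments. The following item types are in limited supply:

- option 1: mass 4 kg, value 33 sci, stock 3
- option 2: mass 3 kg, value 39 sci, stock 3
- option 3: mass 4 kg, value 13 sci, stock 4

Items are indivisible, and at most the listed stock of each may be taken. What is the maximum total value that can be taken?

242 sci

Top feasible selections:
- 3×option 1 + 3×option 2 + 2×option 3: mass 29, value 242
- 3×option 1 + 3×option 2 + 1×option 3: mass 25, value 229
- 2×option 1 + 3×option 2 + 3×option 3: mass 29, value 222
- 3×option 1 + 3×option 2: mass 21, value 216
Best: 242 sci.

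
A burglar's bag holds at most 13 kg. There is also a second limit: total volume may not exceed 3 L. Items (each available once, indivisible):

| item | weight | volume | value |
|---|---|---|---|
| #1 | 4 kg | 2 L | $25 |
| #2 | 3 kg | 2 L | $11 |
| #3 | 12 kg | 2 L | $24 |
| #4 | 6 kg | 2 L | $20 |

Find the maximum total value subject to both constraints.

$25

Feasible sets respecting both limits:
- #1: weight 4, volume 2, value 25
- #3: weight 12, volume 2, value 24
- #4: weight 6, volume 2, value 20
- #2: weight 3, volume 2, value 11
Best: $25.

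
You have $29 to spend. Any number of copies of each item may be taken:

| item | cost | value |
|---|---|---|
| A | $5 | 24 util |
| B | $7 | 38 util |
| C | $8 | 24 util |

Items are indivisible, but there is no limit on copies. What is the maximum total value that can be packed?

Best value-per-unit is B at 38/7, and filling with it alone uses cost 4×7=28. No mix of the others beats 4×38 = 152.

152 util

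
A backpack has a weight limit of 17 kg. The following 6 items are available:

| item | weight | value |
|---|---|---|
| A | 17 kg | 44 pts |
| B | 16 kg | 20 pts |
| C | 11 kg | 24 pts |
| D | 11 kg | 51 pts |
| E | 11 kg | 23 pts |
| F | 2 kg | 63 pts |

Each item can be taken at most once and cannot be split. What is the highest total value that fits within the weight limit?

This is a 0/1 knapsack; check combinations near the capacity.
- D+F: weight 11+2=13, value 51+63=114
- C+F: weight 11+2=13, value 24+63=87
- E+F: weight 11+2=13, value 23+63=86
- F: weight 2, value 63
Best: 114 pts.

114 pts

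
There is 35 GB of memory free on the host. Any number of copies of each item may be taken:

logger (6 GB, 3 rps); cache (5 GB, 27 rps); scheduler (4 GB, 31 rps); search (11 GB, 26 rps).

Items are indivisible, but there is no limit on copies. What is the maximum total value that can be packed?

Best value-per-unit is scheduler at 31/4, and filling with it alone uses memory 8×4=32. No mix of the others beats 8×31 = 248.

248 rps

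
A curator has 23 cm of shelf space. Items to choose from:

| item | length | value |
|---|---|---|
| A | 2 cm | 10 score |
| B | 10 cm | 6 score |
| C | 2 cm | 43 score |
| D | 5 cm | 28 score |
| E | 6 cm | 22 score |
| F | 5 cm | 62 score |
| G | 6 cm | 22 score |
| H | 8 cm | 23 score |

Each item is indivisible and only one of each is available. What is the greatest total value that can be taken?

Check high-value combinations within 23 cm:
- A+C+D+F+H: length 2+2+5+5+8=22, value 10+43+28+62+23=166
- A+C+D+E+F: length 2+2+5+6+5=20, value 10+43+28+22+62=165
- A+C+D+F+G: length 2+2+5+5+6=20, value 10+43+28+62+22=165
Best: 166 score.

166 score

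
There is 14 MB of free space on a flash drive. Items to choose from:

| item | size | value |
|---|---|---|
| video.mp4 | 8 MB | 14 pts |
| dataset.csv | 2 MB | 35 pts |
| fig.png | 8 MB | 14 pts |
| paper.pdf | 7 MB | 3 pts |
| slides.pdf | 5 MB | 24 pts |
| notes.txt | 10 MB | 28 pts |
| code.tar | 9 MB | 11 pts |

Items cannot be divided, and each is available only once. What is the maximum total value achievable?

63 pts

Check high-value combinations within 14 MB:
- dataset.csv+notes.txt: size 2+10=12, value 35+28=63
- dataset.csv+paper.pdf+slides.pdf: size 2+7+5=14, value 35+3+24=62
- dataset.csv+slides.pdf: size 2+5=7, value 35+24=59
- video.mp4+dataset.csv: size 8+2=10, value 14+35=49
Best: 63 pts.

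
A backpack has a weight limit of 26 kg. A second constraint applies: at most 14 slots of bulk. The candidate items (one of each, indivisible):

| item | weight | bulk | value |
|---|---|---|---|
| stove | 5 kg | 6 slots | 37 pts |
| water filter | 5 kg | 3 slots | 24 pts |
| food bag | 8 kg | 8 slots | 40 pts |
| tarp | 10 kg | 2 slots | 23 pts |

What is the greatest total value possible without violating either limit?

87 pts

Feasible sets respecting both limits:
- water filter+food bag+tarp: weight 23, bulk 13, value 87
- stove+water filter+tarp: weight 20, bulk 11, value 84
- stove+food bag: weight 13, bulk 14, value 77
- water filter+food bag: weight 13, bulk 11, value 64
Best: 87 pts.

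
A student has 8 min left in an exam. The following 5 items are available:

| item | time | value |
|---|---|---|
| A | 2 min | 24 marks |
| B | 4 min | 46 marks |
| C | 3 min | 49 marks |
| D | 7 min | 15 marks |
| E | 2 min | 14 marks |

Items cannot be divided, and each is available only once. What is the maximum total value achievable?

Check high-value combinations within 8 min:
- B+C: time 4+3=7, value 46+49=95
- A+C+E: time 2+3+2=7, value 24+49+14=87
- A+B+E: time 2+4+2=8, value 24+46+14=84
Best: 95 marks.

95 marks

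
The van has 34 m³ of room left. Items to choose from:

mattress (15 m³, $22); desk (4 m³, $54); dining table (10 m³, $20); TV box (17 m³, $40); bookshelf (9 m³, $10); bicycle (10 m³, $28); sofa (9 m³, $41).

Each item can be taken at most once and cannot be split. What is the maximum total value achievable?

This is a 0/1 knapsack; check combinations near the capacity.
- desk+dining table+bicycle+sofa: volume 4+10+10+9=33, value 54+20+28+41=143
- desk+TV box+sofa: volume 4+17+9=30, value 54+40+41=135
- desk+bookshelf+bicycle+sofa: volume 4+9+10+9=32, value 54+10+28+41=133
- desk+dining table+bookshelf+sofa: volume 4+10+9+9=32, value 54+20+10+41=125
- desk+bicycle+sofa: volume 4+10+9=23, value 54+28+41=123
Best: $143.

$143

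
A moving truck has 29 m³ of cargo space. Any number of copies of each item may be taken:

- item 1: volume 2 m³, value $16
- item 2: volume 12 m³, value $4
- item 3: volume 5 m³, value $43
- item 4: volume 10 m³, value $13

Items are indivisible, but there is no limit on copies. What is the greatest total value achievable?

$247

Best value-per-unit is item 3 at 43/5; filling with it alone gives 5×43 = 215.
Optimal mix: 2×item 1 + 5×item 3 → volume 29, value 247.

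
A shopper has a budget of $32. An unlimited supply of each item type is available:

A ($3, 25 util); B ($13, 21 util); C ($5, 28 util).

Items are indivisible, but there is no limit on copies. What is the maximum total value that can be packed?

Best value-per-unit is A at 25/3; filling with it alone gives 10×25 = 250.
Optimal mix: 9×A + 1×C → cost 32, value 253.

253 util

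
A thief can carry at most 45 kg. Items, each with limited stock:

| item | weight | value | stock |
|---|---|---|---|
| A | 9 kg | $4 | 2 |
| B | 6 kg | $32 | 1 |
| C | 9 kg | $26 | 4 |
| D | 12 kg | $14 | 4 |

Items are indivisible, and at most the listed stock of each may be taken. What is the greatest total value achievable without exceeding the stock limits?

$136

Best selections within weight 45 and stock limits:
- 1×B + 4×C: weight 42, value 136
- 1×B + 3×C + 1×D: weight 45, value 124
- 1×A + 1×B + 3×C: weight 42, value 114
- 1×B + 3×C: weight 33, value 110
Best: $136.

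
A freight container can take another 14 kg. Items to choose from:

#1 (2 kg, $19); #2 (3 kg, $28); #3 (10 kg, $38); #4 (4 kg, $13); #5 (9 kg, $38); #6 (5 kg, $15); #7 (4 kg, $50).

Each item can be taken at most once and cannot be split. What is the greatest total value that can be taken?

$112

Check high-value combinations within 14 kg:
- #1+#2+#6+#7: weight 2+3+5+4=14, value 19+28+15+50=112
- #1+#2+#4+#7: weight 2+3+4+4=13, value 19+28+13+50=110
- #1+#2+#7: weight 2+3+4=9, value 19+28+50=97
- #2+#6+#7: weight 3+5+4=12, value 28+15+50=93
Best: $112.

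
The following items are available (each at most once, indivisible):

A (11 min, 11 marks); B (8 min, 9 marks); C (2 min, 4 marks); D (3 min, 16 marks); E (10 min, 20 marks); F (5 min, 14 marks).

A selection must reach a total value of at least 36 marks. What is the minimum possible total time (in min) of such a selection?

Subsets with value ≥ 36, sorted by total time:
- D+E: time 13, value 36
- C+D+E: time 15, value 40
- B+D+F: time 16, value 39
- C+E+F: time 17, value 38
Minimum time: 13 min.

13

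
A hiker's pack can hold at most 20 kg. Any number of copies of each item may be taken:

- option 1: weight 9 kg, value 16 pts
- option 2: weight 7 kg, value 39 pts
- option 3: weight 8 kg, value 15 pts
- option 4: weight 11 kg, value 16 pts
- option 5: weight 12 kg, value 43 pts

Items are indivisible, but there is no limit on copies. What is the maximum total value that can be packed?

Best value-per-unit is option 2 at 39/7; filling with it alone gives 2×39 = 78.
Optimal mix: 1×option 2 + 1×option 5 → weight 19, value 82.

82 pts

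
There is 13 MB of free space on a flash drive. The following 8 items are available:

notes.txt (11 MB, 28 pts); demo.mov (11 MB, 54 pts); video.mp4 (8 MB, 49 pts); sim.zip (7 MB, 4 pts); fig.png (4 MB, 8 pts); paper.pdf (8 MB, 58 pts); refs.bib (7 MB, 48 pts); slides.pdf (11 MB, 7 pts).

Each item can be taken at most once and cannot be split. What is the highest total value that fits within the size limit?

66 pts

Check high-value combinations within 13 MB:
- fig.png+paper.pdf: size 4+8=12, value 8+58=66
- paper.pdf: size 8, value 58
- video.mp4+fig.png: size 8+4=12, value 49+8=57
- fig.png+refs.bib: size 4+7=11, value 8+48=56
Best: 66 pts.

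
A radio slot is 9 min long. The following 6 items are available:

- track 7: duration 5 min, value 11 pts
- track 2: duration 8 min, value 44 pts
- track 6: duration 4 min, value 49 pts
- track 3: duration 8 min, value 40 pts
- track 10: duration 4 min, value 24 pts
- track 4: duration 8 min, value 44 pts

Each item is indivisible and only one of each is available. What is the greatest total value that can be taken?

Check high-value combinations within 9 min:
- track 6+track 10: duration 4+4=8, value 49+24=73
- track 7+track 6: duration 5+4=9, value 11+49=60
- track 6: duration 4, value 49
- track 2: duration 8, value 44
- track 4: duration 8, value 44
Best: 73 pts.

73 pts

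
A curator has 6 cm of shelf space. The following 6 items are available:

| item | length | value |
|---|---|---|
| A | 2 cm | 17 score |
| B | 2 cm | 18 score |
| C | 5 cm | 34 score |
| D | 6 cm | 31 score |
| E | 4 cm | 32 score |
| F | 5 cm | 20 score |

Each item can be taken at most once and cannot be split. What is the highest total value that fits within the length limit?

50 score

Check high-value combinations within 6 cm:
- B+E: length 2+4=6, value 18+32=50
- A+E: length 2+4=6, value 17+32=49
- A+B: length 2+2=4, value 17+18=35
Best: 50 score.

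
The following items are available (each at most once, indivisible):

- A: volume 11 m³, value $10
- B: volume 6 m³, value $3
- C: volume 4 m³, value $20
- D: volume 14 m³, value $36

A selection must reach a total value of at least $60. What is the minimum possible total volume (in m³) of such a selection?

Subsets with value ≥ 60, sorted by total volume:
- A+C+D: volume 29, value 66
- A+B+C+D: volume 35, value 69
Minimum volume: 29 m³.

29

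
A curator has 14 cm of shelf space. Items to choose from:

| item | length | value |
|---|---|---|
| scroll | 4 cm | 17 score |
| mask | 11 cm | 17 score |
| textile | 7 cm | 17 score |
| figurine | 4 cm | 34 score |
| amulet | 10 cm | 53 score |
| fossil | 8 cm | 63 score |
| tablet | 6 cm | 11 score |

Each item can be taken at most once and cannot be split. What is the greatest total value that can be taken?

Check high-value combinations within 14 cm:
- figurine+fossil: length 4+8=12, value 34+63=97
- figurine+amulet: length 4+10=14, value 34+53=87
- scroll+fossil: length 4+8=12, value 17+63=80
- fossil+tablet: length 8+6=14, value 63+11=74
Best: 97 score.

97 score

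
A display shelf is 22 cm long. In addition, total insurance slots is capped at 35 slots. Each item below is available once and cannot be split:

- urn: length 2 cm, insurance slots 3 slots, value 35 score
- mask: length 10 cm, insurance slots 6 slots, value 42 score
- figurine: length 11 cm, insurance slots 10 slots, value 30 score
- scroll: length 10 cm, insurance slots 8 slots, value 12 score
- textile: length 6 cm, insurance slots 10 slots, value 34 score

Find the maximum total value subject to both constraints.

Feasible sets respecting both limits:
- urn+mask+textile: length 18, insurance slots 19, value 111
- urn+figurine+textile: length 19, insurance slots 23, value 99
- urn+mask+scroll: length 22, insurance slots 17, value 89
- urn+scroll+textile: length 18, insurance slots 21, value 81
Best: 111 score.

111 score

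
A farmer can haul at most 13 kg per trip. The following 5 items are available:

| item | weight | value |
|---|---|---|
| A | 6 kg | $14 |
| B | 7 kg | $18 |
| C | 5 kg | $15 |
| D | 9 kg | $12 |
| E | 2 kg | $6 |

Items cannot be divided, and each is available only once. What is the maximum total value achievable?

Check high-value combinations within 13 kg:
- A+C+E: weight 6+5+2=13, value 14+15+6=35
- B+C: weight 7+5=12, value 18+15=33
- A+B: weight 6+7=13, value 14+18=32
- A+C: weight 6+5=11, value 14+15=29
- B+E: weight 7+2=9, value 18+6=24
Best: $35.

$35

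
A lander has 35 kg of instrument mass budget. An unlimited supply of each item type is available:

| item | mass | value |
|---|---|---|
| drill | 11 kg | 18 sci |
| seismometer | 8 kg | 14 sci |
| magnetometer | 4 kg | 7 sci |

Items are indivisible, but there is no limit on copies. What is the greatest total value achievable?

60 sci

Best value-per-unit is seismometer at 14/8; filling with it alone gives 4×14 = 56.
Optimal mix: 1×drill + 3×seismometer → mass 35, value 60.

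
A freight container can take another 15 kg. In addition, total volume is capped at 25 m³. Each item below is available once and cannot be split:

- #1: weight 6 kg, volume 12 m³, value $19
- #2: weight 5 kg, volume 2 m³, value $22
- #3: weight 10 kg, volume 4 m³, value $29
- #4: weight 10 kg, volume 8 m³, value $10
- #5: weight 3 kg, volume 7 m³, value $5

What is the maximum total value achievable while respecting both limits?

$51

Feasible sets respecting both limits:
- #2+#3: weight 15, volume 6, value 51
- #1+#2+#5: weight 14, volume 21, value 46
- #1+#2: weight 11, volume 14, value 41
- #3+#5: weight 13, volume 11, value 34
Best: $51.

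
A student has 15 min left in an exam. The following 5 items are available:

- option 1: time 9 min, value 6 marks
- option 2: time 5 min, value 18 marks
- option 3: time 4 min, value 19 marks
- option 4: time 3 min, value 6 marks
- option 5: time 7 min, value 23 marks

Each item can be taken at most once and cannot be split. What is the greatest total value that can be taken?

Check high-value combinations within 15 min:
- option 3+option 4+option 5: time 4+3+7=14, value 19+6+23=48
- option 2+option 4+option 5: time 5+3+7=15, value 18+6+23=47
- option 2+option 3+option 4: time 5+4+3=12, value 18+19+6=43
- option 3+option 5: time 4+7=11, value 19+23=42
Best: 48 marks.

48 marks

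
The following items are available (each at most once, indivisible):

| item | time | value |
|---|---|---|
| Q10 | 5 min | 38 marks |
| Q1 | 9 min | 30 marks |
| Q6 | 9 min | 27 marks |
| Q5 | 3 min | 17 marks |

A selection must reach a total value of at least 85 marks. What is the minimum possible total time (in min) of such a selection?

17

Subsets with value ≥ 85, sorted by total time:
- Q10+Q1+Q5: time 17, value 85
- Q10+Q1+Q6: time 23, value 95
- Q10+Q1+Q6+Q5: time 26, value 112
Minimum time: 17 min.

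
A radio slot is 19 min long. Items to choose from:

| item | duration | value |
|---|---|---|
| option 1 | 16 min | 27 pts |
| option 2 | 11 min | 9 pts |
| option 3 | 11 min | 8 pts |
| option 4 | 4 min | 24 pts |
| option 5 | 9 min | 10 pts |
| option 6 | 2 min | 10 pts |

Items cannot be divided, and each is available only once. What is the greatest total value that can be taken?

44 pts

Check high-value combinations within 19 min:
- option 4+option 5+option 6: duration 4+9+2=15, value 24+10+10=44
- option 2+option 4+option 6: duration 11+4+2=17, value 9+24+10=43
- option 3+option 4+option 6: duration 11+4+2=17, value 8+24+10=42
Best: 44 pts.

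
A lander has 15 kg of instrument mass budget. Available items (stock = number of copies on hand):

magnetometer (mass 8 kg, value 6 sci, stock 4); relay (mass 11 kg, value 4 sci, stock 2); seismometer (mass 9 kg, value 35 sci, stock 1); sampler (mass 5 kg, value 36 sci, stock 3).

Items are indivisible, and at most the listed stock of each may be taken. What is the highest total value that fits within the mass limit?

Best selections within mass 15 and stock limits:
- 3×sampler: mass 15, value 108
- 2×sampler: mass 10, value 72
- 1×seismometer + 1×sampler: mass 14, value 71
- 1×magnetometer + 1×sampler: mass 13, value 42
Best: 108 sci.

108 sci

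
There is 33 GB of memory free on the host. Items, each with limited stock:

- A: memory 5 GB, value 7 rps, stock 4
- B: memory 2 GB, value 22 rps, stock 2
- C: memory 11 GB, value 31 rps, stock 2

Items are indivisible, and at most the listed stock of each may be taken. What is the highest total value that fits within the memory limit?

Top feasible selections:
- 1×A + 2×B + 2×C: memory 31, value 113
- 2×B + 2×C: memory 26, value 106
- 3×A + 2×B + 1×C: memory 30, value 96
- 1×A + 1×B + 2×C: memory 29, value 91
Best: 113 rps.

113 rps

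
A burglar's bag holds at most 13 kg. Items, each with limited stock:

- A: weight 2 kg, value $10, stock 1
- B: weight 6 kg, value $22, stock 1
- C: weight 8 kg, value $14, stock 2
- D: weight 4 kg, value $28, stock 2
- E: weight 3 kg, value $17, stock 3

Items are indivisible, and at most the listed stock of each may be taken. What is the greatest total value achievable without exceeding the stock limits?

$83

Best selections within weight 13 and stock limits:
- 1×A + 2×D + 1×E: weight 13, value 83
- 1×D + 3×E: weight 13, value 79
- 2×D + 1×E: weight 11, value 73
- 1×A + 1×D + 2×E: weight 12, value 72
Best: $83.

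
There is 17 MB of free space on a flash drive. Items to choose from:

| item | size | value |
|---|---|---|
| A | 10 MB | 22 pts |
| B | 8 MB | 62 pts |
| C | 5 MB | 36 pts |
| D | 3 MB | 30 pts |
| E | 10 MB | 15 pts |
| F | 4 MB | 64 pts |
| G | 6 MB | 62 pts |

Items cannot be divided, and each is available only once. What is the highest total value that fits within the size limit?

162 pts

Check high-value combinations within 17 MB:
- C+F+G: size 5+4+6=15, value 36+64+62=162
- B+C+F: size 8+5+4=17, value 62+36+64=162
- D+F+G: size 3+4+6=13, value 30+64+62=156
- B+D+F: size 8+3+4=15, value 62+30+64=156
- B+D+G: size 8+3+6=17, value 62+30+62=154
Best: 162 pts.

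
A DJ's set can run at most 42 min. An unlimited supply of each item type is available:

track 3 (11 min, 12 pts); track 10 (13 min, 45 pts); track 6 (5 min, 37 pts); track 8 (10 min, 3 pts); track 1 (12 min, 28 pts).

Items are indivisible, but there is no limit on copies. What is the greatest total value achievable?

Best value-per-unit is track 6 at 37/5, and filling with it alone uses duration 8×5=40. No mix of the others beats 8×37 = 296.

296 pts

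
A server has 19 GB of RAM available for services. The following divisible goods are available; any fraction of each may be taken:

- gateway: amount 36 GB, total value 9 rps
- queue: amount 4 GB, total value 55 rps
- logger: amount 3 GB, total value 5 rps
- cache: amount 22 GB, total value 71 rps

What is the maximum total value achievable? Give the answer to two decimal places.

Take in order of value per unit:
- queue (55/4 per unit): all 4 → value 55, running total 55.00
- cache (71/22 per unit): 15 of 22 → value 15×71/22 = 48.4091, running total 103.41
Total 103.41.

103.41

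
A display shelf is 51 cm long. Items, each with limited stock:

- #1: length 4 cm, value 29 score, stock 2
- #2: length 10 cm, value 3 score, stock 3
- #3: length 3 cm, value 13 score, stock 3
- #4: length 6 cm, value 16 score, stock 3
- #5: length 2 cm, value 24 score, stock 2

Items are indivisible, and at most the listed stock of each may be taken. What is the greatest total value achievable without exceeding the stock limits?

196 score

Top feasible selections:
- 2×#1 + 1×#2 + 3×#3 + 3×#4 + 2×#5: length 49, value 196
- 2×#1 + 3×#3 + 3×#4 + 2×#5: length 39, value 193
- 2×#1 + 1×#2 + 2×#3 + 3×#4 + 2×#5: length 46, value 183
Best: 196 score.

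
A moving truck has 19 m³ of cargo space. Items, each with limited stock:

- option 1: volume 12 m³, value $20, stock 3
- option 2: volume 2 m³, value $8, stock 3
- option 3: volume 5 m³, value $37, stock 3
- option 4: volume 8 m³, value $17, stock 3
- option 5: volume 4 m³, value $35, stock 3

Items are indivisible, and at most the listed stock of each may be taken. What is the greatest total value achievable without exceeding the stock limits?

$150

Top feasible selections:
- 1×option 2 + 1×option 3 + 3×option 5: volume 19, value 150
- 3×option 3 + 1×option 5: volume 19, value 146
- 2×option 3 + 2×option 5: volume 18, value 144
- 1×option 3 + 3×option 5: volume 17, value 142
Best: $150.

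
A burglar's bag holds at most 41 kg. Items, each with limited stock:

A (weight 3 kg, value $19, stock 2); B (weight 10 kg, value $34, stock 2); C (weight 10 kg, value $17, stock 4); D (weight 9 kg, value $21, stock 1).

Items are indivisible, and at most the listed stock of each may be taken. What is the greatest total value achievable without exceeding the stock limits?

Top feasible selections:
- 2×A + 2×B + 1×D: weight 35, value 127
- 2×A + 2×B + 1×C: weight 36, value 123
- 2×A + 1×B + 1×C + 1×D: weight 35, value 110
- 1×A + 2×B + 1×D: weight 32, value 108
Best: $127.

$127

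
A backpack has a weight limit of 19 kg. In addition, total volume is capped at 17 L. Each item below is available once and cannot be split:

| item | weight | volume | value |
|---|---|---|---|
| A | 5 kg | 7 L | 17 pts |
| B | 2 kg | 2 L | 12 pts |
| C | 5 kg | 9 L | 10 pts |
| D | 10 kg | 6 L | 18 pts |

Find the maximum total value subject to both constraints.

47 pts

Feasible sets respecting both limits:
- A+B+D: weight 17, volume 15, value 47
- B+C+D: weight 17, volume 17, value 40
- A+D: weight 15, volume 13, value 35
Best: 47 pts.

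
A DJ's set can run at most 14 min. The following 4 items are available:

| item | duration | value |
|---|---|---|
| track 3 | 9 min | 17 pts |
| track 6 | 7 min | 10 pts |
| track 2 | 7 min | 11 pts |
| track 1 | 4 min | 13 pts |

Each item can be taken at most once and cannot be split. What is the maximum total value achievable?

Check high-value combinations within 14 min:
- track 3+track 1: duration 9+4=13, value 17+13=30
- track 2+track 1: duration 7+4=11, value 11+13=24
- track 6+track 1: duration 7+4=11, value 10+13=23
- track 6+track 2: duration 7+7=14, value 10+11=21
- track 3: duration 9, value 17
Best: 30 pts.

30 pts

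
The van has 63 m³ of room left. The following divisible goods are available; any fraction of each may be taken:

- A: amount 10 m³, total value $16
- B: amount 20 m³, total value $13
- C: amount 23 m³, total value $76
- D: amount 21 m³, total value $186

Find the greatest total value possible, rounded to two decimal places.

283.85

Take in order of value per unit:
- D (186/21 per unit): all 21 → value 186, running total 186.00
- C (76/23 per unit): all 23 → value 76, running total 262.00
- A (16/10 per unit): all 10 → value 16, running total 278.00
- B (13/20 per unit): 9 of 20 → value 9×13/20 = 5.8500, running total 283.85
Total 283.85.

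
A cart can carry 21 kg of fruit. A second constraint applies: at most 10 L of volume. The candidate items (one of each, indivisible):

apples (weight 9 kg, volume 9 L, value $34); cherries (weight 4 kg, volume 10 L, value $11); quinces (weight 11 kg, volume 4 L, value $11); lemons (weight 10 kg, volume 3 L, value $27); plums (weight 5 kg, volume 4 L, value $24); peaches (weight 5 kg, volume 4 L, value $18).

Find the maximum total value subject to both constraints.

$51

Feasible sets respecting both limits:
- lemons+plums: weight 15, volume 7, value 51
- lemons+peaches: weight 15, volume 7, value 45
- plums+peaches: weight 10, volume 8, value 42
Best: $51.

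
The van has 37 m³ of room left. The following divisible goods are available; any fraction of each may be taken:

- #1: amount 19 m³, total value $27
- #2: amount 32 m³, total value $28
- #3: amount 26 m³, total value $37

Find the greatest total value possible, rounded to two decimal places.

Take in order of value per unit:
- #3 (37/26 per unit): all 26 → value 37, running total 37.00
- #1 (27/19 per unit): 11 of 19 → value 11×27/19 = 15.6316, running total 52.63
Total 52.63.

52.63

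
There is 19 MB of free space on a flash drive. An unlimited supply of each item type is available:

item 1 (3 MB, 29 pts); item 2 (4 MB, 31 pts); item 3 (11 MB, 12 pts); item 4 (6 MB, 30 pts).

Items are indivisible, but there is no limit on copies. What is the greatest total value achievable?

176 pts

Best value-per-unit is item 1 at 29/3; filling with it alone gives 6×29 = 174.
Optimal mix: 5×item 1 + 1×item 2 → size 19, value 176.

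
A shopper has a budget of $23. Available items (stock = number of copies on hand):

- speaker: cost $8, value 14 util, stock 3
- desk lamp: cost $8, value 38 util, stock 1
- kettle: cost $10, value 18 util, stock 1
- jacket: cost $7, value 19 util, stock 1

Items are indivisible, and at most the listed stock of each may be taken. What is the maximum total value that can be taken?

Best selections within cost 23 and stock limits:
- 1×speaker + 1×desk lamp + 1×jacket: cost 23, value 71
- 1×desk lamp + 1×jacket: cost 15, value 57
Best: 71 util.

71 util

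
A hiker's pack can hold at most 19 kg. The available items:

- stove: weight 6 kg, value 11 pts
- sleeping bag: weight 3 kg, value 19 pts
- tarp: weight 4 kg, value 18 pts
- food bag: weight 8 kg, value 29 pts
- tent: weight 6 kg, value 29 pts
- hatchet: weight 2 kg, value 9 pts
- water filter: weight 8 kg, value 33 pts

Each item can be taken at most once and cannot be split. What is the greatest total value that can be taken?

Check high-value combinations within 19 kg:
- sleeping bag+tent+hatchet+water filter: weight 3+6+2+8=19, value 19+29+9+33=90
- sleeping bag+food bag+tent+hatchet: weight 3+8+6+2=19, value 19+29+29+9=86
- sleeping bag+tent+water filter: weight 3+6+8=17, value 19+29+33=81
- sleeping bag+food bag+water filter: weight 3+8+8=19, value 19+29+33=81
Best: 90 pts.

90 pts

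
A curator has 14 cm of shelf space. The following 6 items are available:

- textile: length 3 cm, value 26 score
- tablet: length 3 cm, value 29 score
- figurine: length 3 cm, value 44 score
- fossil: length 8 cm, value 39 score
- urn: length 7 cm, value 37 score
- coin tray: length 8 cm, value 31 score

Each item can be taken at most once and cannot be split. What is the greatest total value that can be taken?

112 score

This is a 0/1 knapsack; check combinations near the capacity.
- tablet+figurine+fossil: length 3+3+8=14, value 29+44+39=112
- tablet+figurine+urn: length 3+3+7=13, value 29+44+37=110
- textile+figurine+fossil: length 3+3+8=14, value 26+44+39=109
Best: 112 score.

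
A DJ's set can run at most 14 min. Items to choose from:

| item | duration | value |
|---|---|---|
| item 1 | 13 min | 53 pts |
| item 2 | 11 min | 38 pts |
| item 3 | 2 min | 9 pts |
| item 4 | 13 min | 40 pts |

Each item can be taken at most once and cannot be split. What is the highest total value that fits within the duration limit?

53 pts

This is a 0/1 knapsack; check combinations near the capacity.
- item 1: duration 13, value 53
- item 2+item 3: duration 11+2=13, value 38+9=47
- item 4: duration 13, value 40
Best: 53 pts.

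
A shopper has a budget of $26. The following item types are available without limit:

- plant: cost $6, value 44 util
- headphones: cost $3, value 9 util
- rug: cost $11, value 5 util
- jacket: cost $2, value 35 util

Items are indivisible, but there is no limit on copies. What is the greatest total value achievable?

Best value-per-unit is jacket at 35/2, and filling with it alone uses cost 13×2=26. No mix of the others beats 13×35 = 455.

455 util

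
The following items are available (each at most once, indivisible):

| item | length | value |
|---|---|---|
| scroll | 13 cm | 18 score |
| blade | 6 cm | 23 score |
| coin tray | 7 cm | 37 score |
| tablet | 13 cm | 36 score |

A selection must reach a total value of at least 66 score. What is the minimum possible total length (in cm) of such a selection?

Subsets with value ≥ 66, sorted by total length:
- coin tray+tablet: length 20, value 73
- blade+coin tray+tablet: length 26, value 96
- scroll+blade+coin tray: length 26, value 78
- scroll+blade+tablet: length 32, value 77
Minimum length: 20 cm.

20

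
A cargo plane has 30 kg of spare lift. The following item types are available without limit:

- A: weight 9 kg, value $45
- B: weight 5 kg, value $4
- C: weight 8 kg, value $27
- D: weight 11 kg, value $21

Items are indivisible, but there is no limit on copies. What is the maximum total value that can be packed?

Best value-per-unit is A at 45/9, and filling with it alone uses weight 3×9=27. No mix of the others beats 3×45 = 135.

$135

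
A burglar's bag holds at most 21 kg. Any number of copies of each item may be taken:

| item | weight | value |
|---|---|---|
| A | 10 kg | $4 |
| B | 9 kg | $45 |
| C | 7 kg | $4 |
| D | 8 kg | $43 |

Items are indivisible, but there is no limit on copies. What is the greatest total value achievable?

Best value-per-unit is D at 43/8; filling with it alone gives 2×43 = 86.
Optimal mix: 2×B → weight 18, value 90.

$90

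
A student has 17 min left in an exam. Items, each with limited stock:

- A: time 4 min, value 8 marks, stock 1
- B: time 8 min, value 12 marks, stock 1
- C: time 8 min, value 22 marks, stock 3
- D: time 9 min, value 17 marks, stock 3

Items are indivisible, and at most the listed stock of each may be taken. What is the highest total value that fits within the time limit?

Top feasible selections:
- 2×C: time 16, value 44
- 1×C + 1×D: time 17, value 39
- 1×B + 1×C: time 16, value 34
Best: 44 marks.

44 marks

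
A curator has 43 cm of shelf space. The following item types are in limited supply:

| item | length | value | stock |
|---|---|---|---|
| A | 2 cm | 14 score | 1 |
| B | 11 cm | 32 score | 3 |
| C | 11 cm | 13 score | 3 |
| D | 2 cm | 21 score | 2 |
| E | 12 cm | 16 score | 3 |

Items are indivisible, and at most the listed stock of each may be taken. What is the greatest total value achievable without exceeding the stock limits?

Top feasible selections:
- 1×A + 3×B + 2×D: length 39, value 152
- 3×B + 2×D: length 37, value 138
- 1×A + 2×B + 2×D + 1×E: length 40, value 136
Best: 152 score.

152 score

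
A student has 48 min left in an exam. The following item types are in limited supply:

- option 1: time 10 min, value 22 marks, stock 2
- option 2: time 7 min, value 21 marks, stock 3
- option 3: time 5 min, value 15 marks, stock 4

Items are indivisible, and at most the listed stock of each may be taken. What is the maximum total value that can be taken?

130 marks

Top feasible selections:
- 1×option 1 + 3×option 2 + 3×option 3: time 46, value 130
- 2×option 1 + 1×option 2 + 4×option 3: time 47, value 125
- 1×option 1 + 2×option 2 + 4×option 3: time 44, value 124
- 3×option 2 + 4×option 3: time 41, value 123
Best: 130 marks.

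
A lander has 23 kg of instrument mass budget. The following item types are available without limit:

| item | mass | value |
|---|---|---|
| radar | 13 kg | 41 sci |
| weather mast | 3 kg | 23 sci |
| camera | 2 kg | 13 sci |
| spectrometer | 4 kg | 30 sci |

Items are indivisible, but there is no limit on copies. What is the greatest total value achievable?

Best value-per-unit is weather mast at 23/3; filling with it alone gives 7×23 = 161.
Optimal mix: 5×weather mast + 2×spectrometer → mass 23, value 175.

175 sci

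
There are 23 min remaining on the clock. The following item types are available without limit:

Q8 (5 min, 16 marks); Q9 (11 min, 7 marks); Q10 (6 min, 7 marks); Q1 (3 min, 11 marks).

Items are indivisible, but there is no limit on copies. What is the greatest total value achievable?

82 marks

Best value-per-unit is Q1 at 11/3; filling with it alone gives 7×11 = 77.
Optimal mix: 1×Q8 + 6×Q1 → time 23, value 82.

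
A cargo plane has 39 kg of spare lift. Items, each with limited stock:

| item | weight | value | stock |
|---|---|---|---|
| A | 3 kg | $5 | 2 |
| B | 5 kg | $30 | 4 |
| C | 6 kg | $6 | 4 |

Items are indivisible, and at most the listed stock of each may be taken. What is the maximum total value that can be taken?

$142

Best selections within weight 39 and stock limits:
- 2×A + 4×B + 2×C: weight 38, value 142
- 4×B + 3×C: weight 38, value 138
- 1×A + 4×B + 2×C: weight 35, value 137
Best: $142.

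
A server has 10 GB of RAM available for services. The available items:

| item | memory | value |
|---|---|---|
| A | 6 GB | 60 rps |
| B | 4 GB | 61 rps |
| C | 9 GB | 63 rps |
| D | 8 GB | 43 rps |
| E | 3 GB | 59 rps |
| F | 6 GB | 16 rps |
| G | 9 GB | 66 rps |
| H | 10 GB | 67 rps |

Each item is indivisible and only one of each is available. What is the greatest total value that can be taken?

121 rps

This is a 0/1 knapsack; check combinations near the capacity.
- A+B: memory 6+4=10, value 60+61=121
- B+E: memory 4+3=7, value 61+59=120
- A+E: memory 6+3=9, value 60+59=119
- B+F: memory 4+6=10, value 61+16=77
- E+F: memory 3+6=9, value 59+16=75
Best: 121 rps.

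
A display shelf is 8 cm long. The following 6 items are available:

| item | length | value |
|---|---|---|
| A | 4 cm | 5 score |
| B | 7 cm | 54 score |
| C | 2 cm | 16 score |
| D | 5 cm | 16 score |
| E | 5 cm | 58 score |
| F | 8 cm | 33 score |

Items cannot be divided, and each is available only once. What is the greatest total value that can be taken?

74 score

Check high-value combinations within 8 cm:
- C+E: length 2+5=7, value 16+58=74
- E: length 5, value 58
- B: length 7, value 54
- F: length 8, value 33
- C+D: length 2+5=7, value 16+16=32
Best: 74 score.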